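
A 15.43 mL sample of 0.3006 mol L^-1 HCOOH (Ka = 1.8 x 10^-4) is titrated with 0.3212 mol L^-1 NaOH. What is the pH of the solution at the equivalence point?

8.47

n(HCOOH) = 0.3006 x 0.01543 = 0.004638 mol; V(NaOH) at equivalence = 0.004638/0.3212 = 0.01444 L.
At equivalence all the acid is converted to HCOO-; total volume = 0.01543 + 0.01444 = 0.02987 L, so [HCOO-] = 0.004638/0.02987 = 0.1553 M.
Kb = Kw/Ka = 1.0e-14 / 1.8 x 10^-4 = 5.56e-11.
[OH^-] = sqrt(Kb x [HCOO-]) = sqrt(5.56e-11 x 0.1553) = 2.94e-6 M.
pOH = 5.53, so pH = 14.00 - 5.53 = 8.47.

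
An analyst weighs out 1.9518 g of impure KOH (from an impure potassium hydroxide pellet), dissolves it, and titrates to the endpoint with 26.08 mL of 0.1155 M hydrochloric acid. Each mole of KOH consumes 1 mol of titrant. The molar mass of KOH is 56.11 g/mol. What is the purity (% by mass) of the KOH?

n(HCl) = 0.1155 x 0.02608 = 0.003012 mol.
n(KOH) = 0.003012 / 1 = 0.003012 mol.
mass of KOH = 0.003012 x 56.11 = 0.1690 g.
% purity = 0.1690 / 1.9518 x 100 = 8.66%.

8.66%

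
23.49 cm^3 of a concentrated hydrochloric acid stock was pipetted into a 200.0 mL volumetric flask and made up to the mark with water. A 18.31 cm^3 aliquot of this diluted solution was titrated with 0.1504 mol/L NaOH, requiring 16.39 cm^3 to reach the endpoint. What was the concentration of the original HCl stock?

n(NaOH) = 0.1504 x 0.01639 = 0.002465 mol.
n(HCl) in the aliquot = 0.002465 mol.
[diluted HCl] = 0.002465 / 0.01831 = 0.1346 M.
Dilution factor = 200.0/23.49 = 8.514, so [stock] = 0.1346 x 8.514 = 1.15 M.

1.15 M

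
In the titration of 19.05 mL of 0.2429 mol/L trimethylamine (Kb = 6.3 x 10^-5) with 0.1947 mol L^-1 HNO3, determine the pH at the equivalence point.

n((CH3)3N) = 0.2429 x 0.01905 = 0.004627 mol; V(HNO3) at equivalence = 0.004627/0.1947 = 0.02377 L.
At equivalence the base is fully converted to (CH3)3NH+; total volume = 0.04282 L, so [(CH3)3NH+] = 0.004627/0.04282 = 0.1081 M.
Ka((CH3)3NH+) = Kw/Kb = 1.0e-14 / 6.3 x 10^-5 = 1.59e-10.
[H^+] = sqrt(Ka x [(CH3)3NH+]) = sqrt(1.59e-10 x 0.1081) = 4.14e-6 M.
pH = -log(4.14e-6) = 5.38.

5.38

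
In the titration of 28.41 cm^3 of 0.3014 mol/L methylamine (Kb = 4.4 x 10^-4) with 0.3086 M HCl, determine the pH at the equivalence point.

n(CH3NH2) = 0.3014 x 0.02841 = 0.008563 mol; V(HCl) at equivalence = 0.008563/0.3086 = 0.02775 L.
At equivalence the base is fully converted to CH3NH3+; total volume = 0.05616 L, so [CH3NH3+] = 0.008563/0.05616 = 0.1525 M.
Ka(CH3NH3+) = Kw/Kb = 1.0e-14 / 4.4 x 10^-4 = 2.27e-11.
[H^+] = sqrt(Ka x [CH3NH3+]) = sqrt(2.27e-11 x 0.1525) = 1.86e-6 M.
pH = -log(1.86e-6) = 5.73.

5.73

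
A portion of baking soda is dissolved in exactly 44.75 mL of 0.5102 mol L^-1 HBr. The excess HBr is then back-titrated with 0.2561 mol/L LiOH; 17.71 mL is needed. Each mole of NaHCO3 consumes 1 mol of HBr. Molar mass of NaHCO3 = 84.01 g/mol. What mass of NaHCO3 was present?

Total n(HBr) added = 0.5102 x 0.04475 = 0.02283 mol.
n(LiOH) used = 0.2561 x 0.01771 = 0.004536 mol, which equals the excess n(HBr).
So n(HBr) consumed by the sample = 0.02283 - 0.004536 = 0.01830 mol.
n(NaHCO3) = 0.01830 / 1 = 0.01830 mol.
mass = 0.01830 mol x 84.01 g/mol = 1.54 g.

1.54 g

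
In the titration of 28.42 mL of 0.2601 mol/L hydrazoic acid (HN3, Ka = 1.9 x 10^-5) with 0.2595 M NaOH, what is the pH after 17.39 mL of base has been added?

Initial n(HN3) = 0.2601 x 0.02842 = 0.007392 mol.
n(NaOH) added = 0.2595 x 0.01739 = 0.004513 mol, converting that many moles of HN3 to N3-.
Remaining n(HN3) = 0.002879 mol; n(N3-) = 0.004513 mol.
By Henderson-Hasselbalch, pH = pKa + log([A^-]/[HA]) = 4.72 + log(0.004513/0.002879) = 4.72 + (+0.20) = 4.92.

4.92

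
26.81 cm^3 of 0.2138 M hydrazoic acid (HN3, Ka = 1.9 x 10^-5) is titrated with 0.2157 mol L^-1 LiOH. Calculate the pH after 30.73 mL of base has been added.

n(acid) = 0.2138 x 0.02681 = 0.005732 mol; n(LiOH) added = 0.2157 x 0.03073 = 0.006628 mol.
Base is in excess by 0.006628 - 0.005732 = 0.0008965 mol in a total volume of 0.05754 L.
[OH^-] = 0.0008965/0.05754 = 0.01558 M, so pOH = 1.81 and pH = 14.00 - 1.81 = 12.19.

12.19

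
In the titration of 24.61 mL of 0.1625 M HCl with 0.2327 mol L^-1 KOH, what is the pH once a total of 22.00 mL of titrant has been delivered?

12.38

n(acid) = 0.1625 x 0.02461 = 0.003999 mol; n(KOH) added = 0.2327 x 0.02200 = 0.005119 mol.
Base is in excess by 0.005119 - 0.003999 = 0.001120 mol in a total volume of 0.04661 L.
[OH^-] = 0.001120/0.04661 = 0.02404 M, so pOH = 1.62 and pH = 14.00 - 1.62 = 12.38.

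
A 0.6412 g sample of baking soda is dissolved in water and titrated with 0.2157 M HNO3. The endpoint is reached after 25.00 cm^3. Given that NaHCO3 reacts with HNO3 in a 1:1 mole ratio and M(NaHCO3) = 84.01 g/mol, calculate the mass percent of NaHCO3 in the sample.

70.7%

n(HNO3) = 0.2157 x 0.02500 = 0.005392 mol.
n(NaHCO3) = 0.005392 / 1 = 0.005392 mol.
mass of NaHCO3 = 0.005392 x 84.01 = 0.4530 g.
% purity = 0.4530 / 0.6412 x 100 = 70.7%.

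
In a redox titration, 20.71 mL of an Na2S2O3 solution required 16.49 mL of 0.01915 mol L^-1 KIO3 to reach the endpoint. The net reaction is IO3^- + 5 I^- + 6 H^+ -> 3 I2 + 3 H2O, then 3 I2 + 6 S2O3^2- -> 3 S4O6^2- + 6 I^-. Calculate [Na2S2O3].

n(KIO3) = 0.01915 x 0.01649 = 0.0003158 mol.
From the balanced equation, 1 mol KIO3 reacts with 6 mol Na2S2O3, so n(Na2S2O3) = 0.0003158 x 6/1 = 0.001895 mol.
[Na2S2O3] = 0.001895 / 0.02071 L = 0.0915 M.

0.0915 M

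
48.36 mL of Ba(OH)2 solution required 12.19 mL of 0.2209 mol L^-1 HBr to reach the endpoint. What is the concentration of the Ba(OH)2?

0.0278 M

n(HBr) delivered = 0.2209 x 0.01219 = 0.002693 mol.
The reaction is 1 Ba(OH)2 + 2 HBr, so n(Ba(OH)2) = 0.002693 x 1/2 = 0.001346 mol.
[Ba(OH)2] = 0.001346 mol / 0.04836 L = 0.0278 M.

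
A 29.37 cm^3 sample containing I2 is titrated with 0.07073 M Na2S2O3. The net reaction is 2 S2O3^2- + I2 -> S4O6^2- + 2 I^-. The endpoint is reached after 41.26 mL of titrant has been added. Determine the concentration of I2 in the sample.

n(Na2S2O3) = 0.07073 x 0.04126 = 0.002918 mol.
From the balanced equation, 2 mol Na2S2O3 reacts with 1 mol I2, so n(I2) = 0.002918 x 1/2 = 0.001459 mol.
[I2] = 0.001459 / 0.02937 L = 0.0497 M.

0.0497 M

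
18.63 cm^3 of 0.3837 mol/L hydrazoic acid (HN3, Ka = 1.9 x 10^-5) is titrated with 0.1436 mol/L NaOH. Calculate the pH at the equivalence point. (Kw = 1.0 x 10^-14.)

n(HN3) = 0.3837 x 0.01863 = 0.007148 mol; V(NaOH) at equivalence = 0.007148/0.1436 = 0.04978 L.
At equivalence all the acid is converted to N3-; total volume = 0.01863 + 0.04978 = 0.06841 L, so [N3-] = 0.007148/0.06841 = 0.1045 M.
Kb = Kw/Ka = 1.0e-14 / 1.9 x 10^-5 = 5.26e-10.
[OH^-] = sqrt(Kb x [N3-]) = sqrt(5.26e-10 x 0.1045) = 7.42e-6 M.
pOH = 5.13, so pH = 14.00 - 5.13 = 8.87.

8.87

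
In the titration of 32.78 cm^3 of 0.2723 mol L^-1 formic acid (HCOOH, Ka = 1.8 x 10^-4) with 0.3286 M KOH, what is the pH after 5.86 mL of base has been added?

Initial n(HCOOH) = 0.2723 x 0.03278 = 0.008926 mol.
n(KOH) added = 0.3286 x 0.005860 = 0.001926 mol, converting that many moles of HCOOH to HCOO-.
Remaining n(HCOOH) = 0.007000 mol; n(HCOO-) = 0.001926 mol.
By Henderson-Hasselbalch, pH = pKa + log([A^-]/[HA]) = 3.74 + log(0.001926/0.007000) = 3.74 + (-0.56) = 3.18.

3.18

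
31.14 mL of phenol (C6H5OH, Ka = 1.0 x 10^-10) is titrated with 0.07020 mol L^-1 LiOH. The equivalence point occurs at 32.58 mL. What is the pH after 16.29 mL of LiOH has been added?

16.29 mL is exactly half the equivalence volume (32.58/2), i.e. the half-equivalence point.
There, n(HA) = n(A^-), so pH = pKa = -log(1.0 x 10^-10) = 10.00.

10.00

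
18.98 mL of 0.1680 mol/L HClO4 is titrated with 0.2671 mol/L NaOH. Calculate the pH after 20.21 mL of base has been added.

12.75

n(acid) = 0.1680 x 0.01898 = 0.003189 mol; n(NaOH) added = 0.2671 x 0.02021 = 0.005398 mol.
Base is in excess by 0.005398 - 0.003189 = 0.002209 mol in a total volume of 0.03919 L.
[OH^-] = 0.002209/0.03919 = 0.05638 M, so pOH = 1.25 and pH = 14.00 - 1.25 = 12.75.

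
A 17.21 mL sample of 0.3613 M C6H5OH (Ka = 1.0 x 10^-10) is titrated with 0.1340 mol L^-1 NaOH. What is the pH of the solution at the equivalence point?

n(C6H5OH) = 0.3613 x 0.01721 = 0.006218 mol; V(NaOH) at equivalence = 0.006218/0.1340 = 0.04640 L.
At equivalence all the acid is converted to C6H5O-; total volume = 0.01721 + 0.04640 = 0.06361 L, so [C6H5O-] = 0.006218/0.06361 = 0.09775 M.
Kb = Kw/Ka = 1.0e-14 / 1.0 x 10^-10 = 0.000100.
[OH^-] = sqrt(Kb x [C6H5O-]) = sqrt(0.000100 x 0.09775) = 0.00313 M.
pOH = 2.50, so pH = 14.00 - 2.50 = 11.50.

11.50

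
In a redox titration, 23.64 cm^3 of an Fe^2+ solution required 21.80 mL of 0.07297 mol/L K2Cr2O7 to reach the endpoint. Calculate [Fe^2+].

0.404 M

n(K2Cr2O7) = 0.07297 x 0.02180 = 0.001591 mol.
From the balanced equation, 1 mol K2Cr2O7 reacts with 6 mol Fe^2+, so n(Fe^2+) = 0.001591 x 6/1 = 0.009544 mol.
[Fe^2+] = 0.009544 / 0.02364 L = 0.404 M.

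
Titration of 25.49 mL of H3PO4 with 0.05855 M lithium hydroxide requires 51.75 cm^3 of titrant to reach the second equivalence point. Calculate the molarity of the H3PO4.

0.0594 M

n(LiOH) = 0.05855 x 0.05175 = 0.003030 mol.
At the second equivalence point, 2 mol OH^- react per mol H3PO4, so n(H3PO4) = 0.003030 / 2 = 0.001515 mol.
[H3PO4] = 0.001515 / 0.02549 L = 0.0594 M.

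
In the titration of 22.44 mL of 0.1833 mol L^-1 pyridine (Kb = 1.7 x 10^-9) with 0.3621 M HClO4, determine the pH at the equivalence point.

n(C5H5N) = 0.1833 x 0.02244 = 0.004113 mol; V(HClO4) at equivalence = 0.004113/0.3621 = 0.01136 L.
At equivalence the base is fully converted to C5H5NH+; total volume = 0.03380 L, so [C5H5NH+] = 0.004113/0.03380 = 0.1217 M.
Ka(C5H5NH+) = Kw/Kb = 1.0e-14 / 1.7 x 10^-9 = 5.88e-6.
[H^+] = sqrt(Ka x [C5H5NH+]) = sqrt(5.88e-6 x 0.1217) = 0.000846 M.
pH = -log(0.000846) = 3.07.

3.07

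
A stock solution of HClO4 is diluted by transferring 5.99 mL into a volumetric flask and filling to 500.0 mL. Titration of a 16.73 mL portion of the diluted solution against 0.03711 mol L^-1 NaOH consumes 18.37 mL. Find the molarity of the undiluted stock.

3.40 M

n(NaOH) = 0.03711 x 0.01837 = 0.0006817 mol.
n(HClO4) in the aliquot = 0.0006817 mol.
[diluted HClO4] = 0.0006817 / 0.01673 = 0.04075 M.
Dilution factor = 500.0/5.990 = 83.47, so [stock] = 0.04075 x 83.47 = 3.40 M.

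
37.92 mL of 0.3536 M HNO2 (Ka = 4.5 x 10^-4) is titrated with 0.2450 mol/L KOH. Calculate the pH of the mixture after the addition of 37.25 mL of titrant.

3.68

Initial n(HNO2) = 0.3536 x 0.03792 = 0.01341 mol.
n(KOH) added = 0.2450 x 0.03725 = 0.009126 mol, converting that many moles of HNO2 to NO2-.
Remaining n(HNO2) = 0.004282 mol; n(NO2-) = 0.009126 mol.
By Henderson-Hasselbalch, pH = pKa + log([A^-]/[HA]) = 3.35 + log(0.009126/0.004282) = 3.35 + (+0.33) = 3.68.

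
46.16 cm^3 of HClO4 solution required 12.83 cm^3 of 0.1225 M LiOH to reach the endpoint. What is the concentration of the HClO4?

0.0340 M

n(LiOH) delivered = 0.1225 x 0.01283 = 0.001572 mol.
For a 1:1 reaction, n(HClO4) = 0.001572 mol.
[HClO4] = 0.001572 mol / 0.04616 L = 0.0340 M.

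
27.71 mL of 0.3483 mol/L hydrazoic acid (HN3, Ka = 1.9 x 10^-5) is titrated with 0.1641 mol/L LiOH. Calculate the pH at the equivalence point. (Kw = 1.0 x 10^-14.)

8.88

n(HN3) = 0.3483 x 0.02771 = 0.009651 mol; V(LiOH) at equivalence = 0.009651/0.1641 = 0.05881 L.
At equivalence all the acid is converted to N3-; total volume = 0.02771 + 0.05881 = 0.08652 L, so [N3-] = 0.009651/0.08652 = 0.1115 M.
Kb = Kw/Ka = 1.0e-14 / 1.9 x 10^-5 = 5.26e-10.
[OH^-] = sqrt(Kb x [N3-]) = sqrt(5.26e-10 x 0.1115) = 7.66e-6 M.
pOH = 5.12, so pH = 14.00 - 5.12 = 8.88.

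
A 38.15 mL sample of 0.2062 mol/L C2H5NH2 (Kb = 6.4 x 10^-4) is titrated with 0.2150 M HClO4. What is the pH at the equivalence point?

n(C2H5NH2) = 0.2062 x 0.03815 = 0.007867 mol; V(HClO4) at equivalence = 0.007867/0.2150 = 0.03659 L.
At equivalence the base is fully converted to C2H5NH3+; total volume = 0.07474 L, so [C2H5NH3+] = 0.007867/0.07474 = 0.1053 M.
Ka(C2H5NH3+) = Kw/Kb = 1.0e-14 / 6.4 x 10^-4 = 1.56e-11.
[H^+] = sqrt(Ka x [C2H5NH3+]) = sqrt(1.56e-11 x 0.1053) = 1.28e-6 M.
pH = -log(1.28e-6) = 5.89.

5.89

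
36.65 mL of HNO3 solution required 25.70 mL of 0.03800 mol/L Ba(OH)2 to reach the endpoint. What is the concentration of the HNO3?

n(Ba(OH)2) delivered = 0.03800 x 0.02570 = 0.0009766 mol.
The reaction is 2 HNO3 + 1 Ba(OH)2, so n(HNO3) = 0.0009766 x 2/1 = 0.001953 mol.
[HNO3] = 0.001953 mol / 0.03665 L = 0.0533 M.

0.0533 M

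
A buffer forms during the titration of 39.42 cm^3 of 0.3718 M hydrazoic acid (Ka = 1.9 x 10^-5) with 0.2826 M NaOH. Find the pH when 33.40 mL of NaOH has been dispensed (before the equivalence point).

Initial n(HN3) = 0.3718 x 0.03942 = 0.01466 mol.
n(NaOH) added = 0.2826 x 0.03340 = 0.009439 mol, converting that many moles of HN3 to N3-.
Remaining n(HN3) = 0.005218 mol; n(N3-) = 0.009439 mol.
By Henderson-Hasselbalch, pH = pKa + log([A^-]/[HA]) = 4.72 + log(0.009439/0.005218) = 4.72 + (+0.26) = 4.98.

4.98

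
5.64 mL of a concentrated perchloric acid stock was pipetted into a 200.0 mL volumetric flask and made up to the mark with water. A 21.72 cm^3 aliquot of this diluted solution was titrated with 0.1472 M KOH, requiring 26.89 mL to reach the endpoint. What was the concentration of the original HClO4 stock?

n(KOH) = 0.1472 x 0.02689 = 0.003958 mol.
n(HClO4) in the aliquot = 0.003958 mol.
[diluted HClO4] = 0.003958 / 0.02172 = 0.1822 M.
Dilution factor = 200.0/5.640 = 35.46, so [stock] = 0.1822 x 35.46 = 6.46 M.

6.46 M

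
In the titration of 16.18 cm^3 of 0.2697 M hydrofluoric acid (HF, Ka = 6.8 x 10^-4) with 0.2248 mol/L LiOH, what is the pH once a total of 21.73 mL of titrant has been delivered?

n(acid) = 0.2697 x 0.01618 = 0.004364 mol; n(LiOH) added = 0.2248 x 0.02173 = 0.004885 mol.
Base is in excess by 0.004885 - 0.004364 = 0.0005212 mol in a total volume of 0.03791 L.
[OH^-] = 0.0005212/0.03791 = 0.01375 M, so pOH = 1.86 and pH = 14.00 - 1.86 = 12.14.

12.14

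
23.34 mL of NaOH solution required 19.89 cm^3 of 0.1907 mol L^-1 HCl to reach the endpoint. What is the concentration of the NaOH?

n(HCl) delivered = 0.1907 x 0.01989 = 0.003793 mol.
For a 1:1 reaction, n(NaOH) = 0.003793 mol.
[NaOH] = 0.003793 mol / 0.02334 L = 0.163 M.

0.163 M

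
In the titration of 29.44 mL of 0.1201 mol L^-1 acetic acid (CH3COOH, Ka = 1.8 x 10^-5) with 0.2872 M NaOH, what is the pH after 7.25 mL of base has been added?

Initial n(CH3COOH) = 0.1201 x 0.02944 = 0.003536 mol.
n(NaOH) added = 0.2872 x 0.007250 = 0.002082 mol, converting that many moles of CH3COOH to CH3COO-.
Remaining n(CH3COOH) = 0.001454 mol; n(CH3COO-) = 0.002082 mol.
By Henderson-Hasselbalch, pH = pKa + log([A^-]/[HA]) = 4.74 + log(0.002082/0.001454) = 4.74 + (+0.16) = 4.90.

4.90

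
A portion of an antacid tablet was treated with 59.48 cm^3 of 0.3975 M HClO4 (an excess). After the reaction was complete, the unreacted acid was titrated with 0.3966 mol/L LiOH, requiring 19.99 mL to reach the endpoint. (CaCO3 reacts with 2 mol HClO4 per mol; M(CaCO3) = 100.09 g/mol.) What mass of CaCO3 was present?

0.786 g

Total n(HClO4) added = 0.3975 x 0.05948 = 0.02364 mol.
n(LiOH) used = 0.3966 x 0.01999 = 0.007928 mol, which equals the excess n(HClO4).
So n(HClO4) consumed by the sample = 0.02364 - 0.007928 = 0.01572 mol.
n(CaCO3) = 0.01572 / 2 = 0.007858 mol.
mass = 0.007858 mol x 100.09 g/mol = 0.786 g.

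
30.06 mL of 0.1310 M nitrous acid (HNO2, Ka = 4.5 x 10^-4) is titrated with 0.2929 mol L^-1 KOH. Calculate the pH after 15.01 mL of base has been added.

12.01

n(acid) = 0.1310 x 0.03006 = 0.003938 mol; n(KOH) added = 0.2929 x 0.01501 = 0.004396 mol.
Base is in excess by 0.004396 - 0.003938 = 0.0004586 mol in a total volume of 0.04507 L.
[OH^-] = 0.0004586/0.04507 = 0.01017 M, so pOH = 1.99 and pH = 14.00 - 1.99 = 12.01.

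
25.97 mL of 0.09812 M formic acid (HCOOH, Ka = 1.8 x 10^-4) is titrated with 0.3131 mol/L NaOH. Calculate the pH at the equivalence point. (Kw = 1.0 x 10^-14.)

n(HCOOH) = 0.09812 x 0.02597 = 0.002548 mol; V(NaOH) at equivalence = 0.002548/0.3131 = 0.008139 L.
At equivalence all the acid is converted to HCOO-; total volume = 0.02597 + 0.008139 = 0.03411 L, so [HCOO-] = 0.002548/0.03411 = 0.07471 M.
Kb = Kw/Ka = 1.0e-14 / 1.8 x 10^-4 = 5.56e-11.
[OH^-] = sqrt(Kb x [HCOO-]) = sqrt(5.56e-11 x 0.07471) = 2.04e-6 M.
pOH = 5.69, so pH = 14.00 - 5.69 = 8.31.

8.31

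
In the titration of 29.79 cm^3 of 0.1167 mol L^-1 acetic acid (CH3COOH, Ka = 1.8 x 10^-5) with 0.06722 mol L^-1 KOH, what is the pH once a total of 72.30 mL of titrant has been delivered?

n(acid) = 0.1167 x 0.02979 = 0.003476 mol; n(KOH) added = 0.06722 x 0.07230 = 0.004860 mol.
Base is in excess by 0.004860 - 0.003476 = 0.001384 mol in a total volume of 0.1021 L.
[OH^-] = 0.001384/0.1021 = 0.01355 M, so pOH = 1.87 and pH = 14.00 - 1.87 = 12.13.

12.13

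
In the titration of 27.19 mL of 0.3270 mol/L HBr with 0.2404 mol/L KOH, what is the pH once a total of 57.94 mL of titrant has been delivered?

12.77

n(acid) = 0.3270 x 0.02719 = 0.008891 mol; n(KOH) added = 0.2404 x 0.05794 = 0.01393 mol.
Base is in excess by 0.01393 - 0.008891 = 0.005038 mol in a total volume of 0.08513 L.
[OH^-] = 0.005038/0.08513 = 0.05918 M, so pOH = 1.23 and pH = 14.00 - 1.23 = 12.77.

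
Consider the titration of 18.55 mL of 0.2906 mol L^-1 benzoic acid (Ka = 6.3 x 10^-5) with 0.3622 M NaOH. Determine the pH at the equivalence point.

n(C6H5COOH) = 0.2906 x 0.01855 = 0.005391 mol; V(NaOH) at equivalence = 0.005391/0.3622 = 0.01488 L.
At equivalence all the acid is converted to C6H5COO-; total volume = 0.01855 + 0.01488 = 0.03343 L, so [C6H5COO-] = 0.005391/0.03343 = 0.1612 M.
Kb = Kw/Ka = 1.0e-14 / 6.3 x 10^-5 = 1.59e-10.
[OH^-] = sqrt(Kb x [C6H5COO-]) = sqrt(1.59e-10 x 0.1612) = 5.06e-6 M.
pOH = 5.30, so pH = 14.00 - 5.30 = 8.70.

8.70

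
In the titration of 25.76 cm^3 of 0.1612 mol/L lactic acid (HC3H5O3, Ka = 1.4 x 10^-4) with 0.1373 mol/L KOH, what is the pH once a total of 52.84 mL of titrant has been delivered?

12.60

n(acid) = 0.1612 x 0.02576 = 0.004153 mol; n(KOH) added = 0.1373 x 0.05284 = 0.007255 mol.
Base is in excess by 0.007255 - 0.004153 = 0.003102 mol in a total volume of 0.07860 L.
[OH^-] = 0.003102/0.07860 = 0.03947 M, so pOH = 1.40 and pH = 14.00 - 1.40 = 12.60.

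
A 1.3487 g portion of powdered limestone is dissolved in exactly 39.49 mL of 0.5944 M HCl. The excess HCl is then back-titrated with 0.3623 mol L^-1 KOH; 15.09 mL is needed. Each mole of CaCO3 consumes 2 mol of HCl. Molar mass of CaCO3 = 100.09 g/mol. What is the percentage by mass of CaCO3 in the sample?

Total n(HCl) added = 0.5944 x 0.03949 = 0.02347 mol.
n(KOH) used = 0.3623 x 0.01509 = 0.005467 mol, which equals the excess n(HCl).
So n(HCl) consumed by the sample = 0.02347 - 0.005467 = 0.01801 mol.
n(CaCO3) = 0.01801 / 2 = 0.009003 mol.
mass CaCO3 = 0.009003 x 100.09 = 0.9011 g, so %CaCO3 = 0.9011/1.3487 x 100 = 66.8%.

66.8%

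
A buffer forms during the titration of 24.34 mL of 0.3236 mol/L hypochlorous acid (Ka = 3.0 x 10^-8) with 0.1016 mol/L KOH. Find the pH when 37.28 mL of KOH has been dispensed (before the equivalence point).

7.49

Initial n(HClO) = 0.3236 x 0.02434 = 0.007876 mol.
n(KOH) added = 0.1016 x 0.03728 = 0.003788 mol, converting that many moles of HClO to ClO-.
Remaining n(HClO) = 0.004089 mol; n(ClO-) = 0.003788 mol.
By Henderson-Hasselbalch, pH = pKa + log([A^-]/[HA]) = 7.52 + log(0.003788/0.004089) = 7.52 + (-0.03) = 7.49.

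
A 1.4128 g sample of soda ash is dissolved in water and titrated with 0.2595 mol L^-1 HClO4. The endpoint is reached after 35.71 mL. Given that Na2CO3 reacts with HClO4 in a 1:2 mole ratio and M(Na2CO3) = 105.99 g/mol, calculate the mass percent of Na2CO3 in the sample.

n(HClO4) = 0.2595 x 0.03571 = 0.009267 mol.
n(Na2CO3) = 0.009267 / 2 = 0.004633 mol.
mass of Na2CO3 = 0.004633 x 105.99 = 0.4911 g.
% purity = 0.4911 / 1.4128 x 100 = 34.8%.

34.8%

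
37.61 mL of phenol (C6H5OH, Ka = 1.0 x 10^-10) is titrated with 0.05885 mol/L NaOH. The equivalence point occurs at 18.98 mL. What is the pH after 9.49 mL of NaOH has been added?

9.49 mL is exactly half the equivalence volume (18.98/2), i.e. the half-equivalence point.
There, n(HA) = n(A^-), so pH = pKa = -log(1.0 x 10^-10) = 10.00.

10.00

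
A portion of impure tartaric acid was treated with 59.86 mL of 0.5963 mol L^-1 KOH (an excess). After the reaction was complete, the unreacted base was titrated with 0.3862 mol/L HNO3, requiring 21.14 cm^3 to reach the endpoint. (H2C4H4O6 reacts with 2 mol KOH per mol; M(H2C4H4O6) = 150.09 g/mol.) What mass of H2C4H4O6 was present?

Total n(KOH) added = 0.5963 x 0.05986 = 0.03569 mol.
n(HNO3) used = 0.3862 x 0.02114 = 0.008164 mol, which equals the excess n(KOH).
So n(KOH) consumed by the sample = 0.03569 - 0.008164 = 0.02753 mol.
n(H2C4H4O6) = 0.02753 / 2 = 0.01377 mol.
mass = 0.01377 mol x 150.09 g/mol = 2.07 g.

2.07 g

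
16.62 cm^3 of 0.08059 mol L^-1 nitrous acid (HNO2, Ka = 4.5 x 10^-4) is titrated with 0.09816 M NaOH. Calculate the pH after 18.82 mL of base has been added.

n(acid) = 0.08059 x 0.01662 = 0.001339 mol; n(NaOH) added = 0.09816 x 0.01882 = 0.001847 mol.
Base is in excess by 0.001847 - 0.001339 = 0.0005080 mol in a total volume of 0.03544 L.
[OH^-] = 0.0005080/0.03544 = 0.01433 M, so pOH = 1.84 and pH = 14.00 - 1.84 = 12.16.

12.16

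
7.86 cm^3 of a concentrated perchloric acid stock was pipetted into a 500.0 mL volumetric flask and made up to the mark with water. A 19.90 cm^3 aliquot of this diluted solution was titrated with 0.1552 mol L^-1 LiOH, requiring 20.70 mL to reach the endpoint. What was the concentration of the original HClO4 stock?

n(LiOH) = 0.1552 x 0.02070 = 0.003213 mol.
n(HClO4) in the aliquot = 0.003213 mol.
[diluted HClO4] = 0.003213 / 0.01990 = 0.1614 M.
Dilution factor = 500.0/7.860 = 63.61, so [stock] = 0.1614 x 63.61 = 10.3 M.

10.3 M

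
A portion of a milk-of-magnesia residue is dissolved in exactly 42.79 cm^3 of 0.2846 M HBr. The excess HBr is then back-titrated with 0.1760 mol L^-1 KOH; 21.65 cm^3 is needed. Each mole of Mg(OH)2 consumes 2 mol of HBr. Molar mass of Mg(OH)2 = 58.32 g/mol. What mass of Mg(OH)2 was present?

0.244 g

Total n(HBr) added = 0.2846 x 0.04279 = 0.01218 mol.
n(KOH) used = 0.1760 x 0.02165 = 0.003810 mol, which equals the excess n(HBr).
So n(HBr) consumed by the sample = 0.01218 - 0.003810 = 0.008368 mol.
n(Mg(OH)2) = 0.008368 / 2 = 0.004184 mol.
mass = 0.004184 mol x 58.32 g/mol = 0.244 g.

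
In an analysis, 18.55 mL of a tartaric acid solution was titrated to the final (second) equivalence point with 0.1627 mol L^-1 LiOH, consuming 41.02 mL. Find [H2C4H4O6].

n(LiOH) = 0.1627 x 0.04102 = 0.006674 mol.
At the final (second) equivalence point, 2 mol OH^- react per mol H2C4H4O6, so n(H2C4H4O6) = 0.006674 / 2 = 0.003337 mol.
[H2C4H4O6] = 0.003337 / 0.01855 L = 0.180 M.

0.180 M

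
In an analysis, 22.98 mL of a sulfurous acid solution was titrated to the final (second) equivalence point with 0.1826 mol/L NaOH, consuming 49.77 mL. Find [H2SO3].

0.198 M

n(NaOH) = 0.1826 x 0.04977 = 0.009088 mol.
At the final (second) equivalence point, 2 mol OH^- react per mol H2SO3, so n(H2SO3) = 0.009088 / 2 = 0.004544 mol.
[H2SO3] = 0.004544 / 0.02298 L = 0.198 M.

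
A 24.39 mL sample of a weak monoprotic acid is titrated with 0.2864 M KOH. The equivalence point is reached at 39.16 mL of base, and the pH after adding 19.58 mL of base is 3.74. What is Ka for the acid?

19.58 mL is half of the equivalence volume, so this is the half-equivalence point where [HA] = [A^-].
At half-equivalence pH = pKa, so pKa = 3.74.
Ka = 10^(-3.74) = 1.8 x 10^-4.

1.8 x 10^-4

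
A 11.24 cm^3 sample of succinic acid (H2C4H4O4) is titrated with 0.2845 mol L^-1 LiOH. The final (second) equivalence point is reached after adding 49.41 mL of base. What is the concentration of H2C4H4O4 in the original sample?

n(LiOH) = 0.2845 x 0.04941 = 0.01406 mol.
At the final (second) equivalence point, 2 mol OH^- react per mol H2C4H4O4, so n(H2C4H4O4) = 0.01406 / 2 = 0.007029 mol.
[H2C4H4O4] = 0.007029 / 0.01124 L = 0.625 M.

0.625 M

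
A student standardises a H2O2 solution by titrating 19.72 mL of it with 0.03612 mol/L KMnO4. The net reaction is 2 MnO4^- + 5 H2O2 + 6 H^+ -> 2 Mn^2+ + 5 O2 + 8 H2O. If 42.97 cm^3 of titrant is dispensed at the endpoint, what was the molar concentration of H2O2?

0.197 M

n(KMnO4) = 0.03612 x 0.04297 = 0.001552 mol.
From the balanced equation, 2 mol KMnO4 reacts with 5 mol H2O2, so n(H2O2) = 0.001552 x 5/2 = 0.003880 mol.
[H2O2] = 0.003880 / 0.01972 L = 0.197 M.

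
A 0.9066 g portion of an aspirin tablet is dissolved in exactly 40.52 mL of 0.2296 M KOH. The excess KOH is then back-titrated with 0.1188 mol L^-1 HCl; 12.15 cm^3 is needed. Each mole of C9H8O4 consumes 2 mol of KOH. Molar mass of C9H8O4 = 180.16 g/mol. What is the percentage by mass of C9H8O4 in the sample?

Total n(KOH) added = 0.2296 x 0.04052 = 0.009303 mol.
n(HCl) used = 0.1188 x 0.01215 = 0.001443 mol, which equals the excess n(KOH).
So n(KOH) consumed by the sample = 0.009303 - 0.001443 = 0.007860 mol.
n(C9H8O4) = 0.007860 / 2 = 0.003930 mol.
mass C9H8O4 = 0.003930 x 180.16 = 0.7080 g, so %C9H8O4 = 0.7080/0.9066 x 100 = 78.1%.

78.1%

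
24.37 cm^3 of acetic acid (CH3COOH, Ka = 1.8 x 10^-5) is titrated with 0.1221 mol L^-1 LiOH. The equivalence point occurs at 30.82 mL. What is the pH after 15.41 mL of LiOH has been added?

4.74

15.41 mL is exactly half the equivalence volume (30.82/2), i.e. the half-equivalence point.
There, n(HA) = n(A^-), so pH = pKa = -log(1.8 x 10^-5) = 4.74.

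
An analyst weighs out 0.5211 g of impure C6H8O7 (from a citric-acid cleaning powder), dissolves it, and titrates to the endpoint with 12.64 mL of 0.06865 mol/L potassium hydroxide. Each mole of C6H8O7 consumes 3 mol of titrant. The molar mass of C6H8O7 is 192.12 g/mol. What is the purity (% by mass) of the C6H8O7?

n(KOH) = 0.06865 x 0.01264 = 0.0008677 mol.
n(C6H8O7) = 0.0008677 / 3 = 0.0002892 mol.
mass of C6H8O7 = 0.0002892 x 192.12 = 0.05557 g.
% purity = 0.05557 / 0.5211 x 100 = 10.7%.

10.7%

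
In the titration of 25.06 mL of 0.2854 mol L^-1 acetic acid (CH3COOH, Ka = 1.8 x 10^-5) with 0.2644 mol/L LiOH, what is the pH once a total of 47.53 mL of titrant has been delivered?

12.87

n(acid) = 0.2854 x 0.02506 = 0.007152 mol; n(LiOH) added = 0.2644 x 0.04753 = 0.01257 mol.
Base is in excess by 0.01257 - 0.007152 = 0.005415 mol in a total volume of 0.07259 L.
[OH^-] = 0.005415/0.07259 = 0.07459 M, so pOH = 1.13 and pH = 14.00 - 1.13 = 12.87.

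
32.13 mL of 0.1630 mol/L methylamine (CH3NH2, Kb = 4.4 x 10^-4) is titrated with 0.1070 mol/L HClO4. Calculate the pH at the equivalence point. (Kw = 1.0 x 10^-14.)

n(CH3NH2) = 0.1630 x 0.03213 = 0.005237 mol; V(HClO4) at equivalence = 0.005237/0.1070 = 0.04895 L.
At equivalence the base is fully converted to CH3NH3+; total volume = 0.08108 L, so [CH3NH3+] = 0.005237/0.08108 = 0.06460 M.
Ka(CH3NH3+) = Kw/Kb = 1.0e-14 / 4.4 x 10^-4 = 2.27e-11.
[H^+] = sqrt(Ka x [CH3NH3+]) = sqrt(2.27e-11 x 0.06460) = 1.21e-6 M.
pH = -log(1.21e-6) = 5.92.

5.92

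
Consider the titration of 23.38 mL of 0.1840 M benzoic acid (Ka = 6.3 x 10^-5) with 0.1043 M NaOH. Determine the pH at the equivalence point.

8.51

n(C6H5COOH) = 0.1840 x 0.02338 = 0.004302 mol; V(NaOH) at equivalence = 0.004302/0.1043 = 0.04125 L.
At equivalence all the acid is converted to C6H5COO-; total volume = 0.02338 + 0.04125 = 0.06463 L, so [C6H5COO-] = 0.004302/0.06463 = 0.06657 M.
Kb = Kw/Ka = 1.0e-14 / 6.3 x 10^-5 = 1.59e-10.
[OH^-] = sqrt(Kb x [C6H5COO-]) = sqrt(1.59e-10 x 0.06657) = 3.25e-6 M.
pOH = 5.49, so pH = 14.00 - 5.49 = 8.51.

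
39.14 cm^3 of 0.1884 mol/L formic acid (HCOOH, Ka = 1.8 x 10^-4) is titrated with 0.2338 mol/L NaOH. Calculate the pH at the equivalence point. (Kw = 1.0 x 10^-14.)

8.38

n(HCOOH) = 0.1884 x 0.03914 = 0.007374 mol; V(NaOH) at equivalence = 0.007374/0.2338 = 0.03154 L.
At equivalence all the acid is converted to HCOO-; total volume = 0.03914 + 0.03154 = 0.07068 L, so [HCOO-] = 0.007374/0.07068 = 0.1043 M.
Kb = Kw/Ka = 1.0e-14 / 1.8 x 10^-4 = 5.56e-11.
[OH^-] = sqrt(Kb x [HCOO-]) = sqrt(5.56e-11 x 0.1043) = 2.41e-6 M.
pOH = 5.62, so pH = 14.00 - 5.62 = 8.38.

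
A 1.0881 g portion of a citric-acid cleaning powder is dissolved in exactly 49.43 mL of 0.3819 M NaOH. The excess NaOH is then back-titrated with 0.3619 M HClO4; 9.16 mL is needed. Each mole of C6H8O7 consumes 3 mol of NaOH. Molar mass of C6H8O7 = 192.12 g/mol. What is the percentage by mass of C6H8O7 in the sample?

Total n(NaOH) added = 0.3819 x 0.04943 = 0.01888 mol.
n(HClO4) used = 0.3619 x 0.009160 = 0.003315 mol, which equals the excess n(NaOH).
So n(NaOH) consumed by the sample = 0.01888 - 0.003315 = 0.01556 mol.
n(C6H8O7) = 0.01556 / 3 = 0.005187 mol.
mass C6H8O7 = 0.005187 x 192.12 = 0.9966 g, so %C6H8O7 = 0.9966/1.0881 x 100 = 91.6%.

91.6%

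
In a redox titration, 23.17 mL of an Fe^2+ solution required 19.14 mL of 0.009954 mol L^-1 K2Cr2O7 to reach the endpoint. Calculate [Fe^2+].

0.0493 M

n(K2Cr2O7) = 0.009954 x 0.01914 = 0.0001905 mol.
From the balanced equation, 1 mol K2Cr2O7 reacts with 6 mol Fe^2+, so n(Fe^2+) = 0.0001905 x 6/1 = 0.001143 mol.
[Fe^2+] = 0.001143 / 0.02317 L = 0.0493 M.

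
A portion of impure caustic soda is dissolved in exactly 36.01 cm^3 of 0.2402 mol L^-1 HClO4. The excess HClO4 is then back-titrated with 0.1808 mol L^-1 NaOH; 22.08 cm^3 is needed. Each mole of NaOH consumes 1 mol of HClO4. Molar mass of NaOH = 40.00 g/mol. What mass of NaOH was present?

Total n(HClO4) added = 0.2402 x 0.03601 = 0.008650 mol.
n(NaOH) used = 0.1808 x 0.02208 = 0.003992 mol, which equals the excess n(HClO4).
So n(HClO4) consumed by the sample = 0.008650 - 0.003992 = 0.004658 mol.
n(NaOH) = 0.004658 / 1 = 0.004658 mol.
mass = 0.004658 mol x 40.00 g/mol = 0.186 g.

0.186 g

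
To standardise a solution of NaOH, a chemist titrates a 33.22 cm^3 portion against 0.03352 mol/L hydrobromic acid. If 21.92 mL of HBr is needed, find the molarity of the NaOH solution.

0.0221 M

n(HBr) delivered = 0.03352 x 0.02192 = 0.0007348 mol.
For a 1:1 reaction, n(NaOH) = 0.0007348 mol.
[NaOH] = 0.0007348 mol / 0.03322 L = 0.0221 M.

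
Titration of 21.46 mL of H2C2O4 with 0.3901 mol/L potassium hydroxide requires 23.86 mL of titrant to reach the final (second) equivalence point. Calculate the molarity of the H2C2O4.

n(KOH) = 0.3901 x 0.02386 = 0.009308 mol.
At the final (second) equivalence point, 2 mol OH^- react per mol H2C2O4, so n(H2C2O4) = 0.009308 / 2 = 0.004654 mol.
[H2C2O4] = 0.004654 / 0.02146 L = 0.217 M.

0.217 M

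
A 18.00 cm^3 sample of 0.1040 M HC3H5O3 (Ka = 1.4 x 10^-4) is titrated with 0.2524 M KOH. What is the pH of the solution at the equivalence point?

8.36

n(HC3H5O3) = 0.1040 x 0.01800 = 0.001872 mol; V(KOH) at equivalence = 0.001872/0.2524 = 0.007417 L.
At equivalence all the acid is converted to C3H5O3-; total volume = 0.01800 + 0.007417 = 0.02542 L, so [C3H5O3-] = 0.001872/0.02542 = 0.07365 M.
Kb = Kw/Ka = 1.0e-14 / 1.4 x 10^-4 = 7.14e-11.
[OH^-] = sqrt(Kb x [C3H5O3-]) = sqrt(7.14e-11 x 0.07365) = 2.29e-6 M.
pOH = 5.64, so pH = 14.00 - 5.64 = 8.36.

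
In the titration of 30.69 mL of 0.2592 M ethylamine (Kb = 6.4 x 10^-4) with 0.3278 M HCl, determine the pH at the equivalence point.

5.82

n(C2H5NH2) = 0.2592 x 0.03069 = 0.007955 mol; V(HCl) at equivalence = 0.007955/0.3278 = 0.02427 L.
At equivalence the base is fully converted to C2H5NH3+; total volume = 0.05496 L, so [C2H5NH3+] = 0.007955/0.05496 = 0.1447 M.
Ka(C2H5NH3+) = Kw/Kb = 1.0e-14 / 6.4 x 10^-4 = 1.56e-11.
[H^+] = sqrt(Ka x [C2H5NH3+]) = sqrt(1.56e-11 x 0.1447) = 1.50e-6 M.
pH = -log(1.50e-6) = 5.82.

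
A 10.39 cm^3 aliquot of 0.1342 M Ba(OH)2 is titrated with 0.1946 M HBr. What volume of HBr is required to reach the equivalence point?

14.3 mL

n(Ba(OH)2) = 0.1342 mol/L x 0.01039 L = 0.001394 mol.
The neutralisation is 1 Ba(OH)2 : 2 HBr, so n(HBr) = 0.001394 x 2/1 = 0.002789 mol.
V(HBr) = 0.002789 / 0.1946 = 0.01433 L = 14.3 mL.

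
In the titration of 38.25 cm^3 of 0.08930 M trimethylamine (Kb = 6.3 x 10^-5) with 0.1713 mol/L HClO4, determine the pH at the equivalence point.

n((CH3)3N) = 0.08930 x 0.03825 = 0.003416 mol; V(HClO4) at equivalence = 0.003416/0.1713 = 0.01994 L.
At equivalence the base is fully converted to (CH3)3NH+; total volume = 0.05819 L, so [(CH3)3NH+] = 0.003416/0.05819 = 0.05870 M.
Ka((CH3)3NH+) = Kw/Kb = 1.0e-14 / 6.3 x 10^-5 = 1.59e-10.
[H^+] = sqrt(Ka x [(CH3)3NH+]) = sqrt(1.59e-10 x 0.05870) = 3.05e-6 M.
pH = -log(3.05e-6) = 5.52.

5.52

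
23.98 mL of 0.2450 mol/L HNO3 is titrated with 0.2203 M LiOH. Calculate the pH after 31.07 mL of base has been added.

n(acid) = 0.2450 x 0.02398 = 0.005875 mol; n(LiOH) added = 0.2203 x 0.03107 = 0.006845 mol.
Base is in excess by 0.006845 - 0.005875 = 0.0009696 mol in a total volume of 0.05505 L.
[OH^-] = 0.0009696/0.05505 = 0.01761 M, so pOH = 1.75 and pH = 14.00 - 1.75 = 12.25.

12.25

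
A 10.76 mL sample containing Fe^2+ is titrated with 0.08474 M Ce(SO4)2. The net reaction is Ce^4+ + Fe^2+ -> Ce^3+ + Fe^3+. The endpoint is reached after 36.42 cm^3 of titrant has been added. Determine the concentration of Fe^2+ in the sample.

0.287 M

n(Ce(SO4)2) = 0.08474 x 0.03642 = 0.003086 mol.
From the balanced equation, 1 mol Ce(SO4)2 reacts with 1 mol Fe^2+, so n(Fe^2+) = 0.003086 x 1/1 = 0.003086 mol.
[Fe^2+] = 0.003086 / 0.01076 L = 0.287 M.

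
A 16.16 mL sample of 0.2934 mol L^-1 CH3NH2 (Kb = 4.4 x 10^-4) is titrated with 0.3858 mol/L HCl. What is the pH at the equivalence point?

5.71

n(CH3NH2) = 0.2934 x 0.01616 = 0.004741 mol; V(HCl) at equivalence = 0.004741/0.3858 = 0.01229 L.
At equivalence the base is fully converted to CH3NH3+; total volume = 0.02845 L, so [CH3NH3+] = 0.004741/0.02845 = 0.1667 M.
Ka(CH3NH3+) = Kw/Kb = 1.0e-14 / 4.4 x 10^-4 = 2.27e-11.
[H^+] = sqrt(Ka x [CH3NH3+]) = sqrt(2.27e-11 x 0.1667) = 1.95e-6 M.
pH = -log(1.95e-6) = 5.71.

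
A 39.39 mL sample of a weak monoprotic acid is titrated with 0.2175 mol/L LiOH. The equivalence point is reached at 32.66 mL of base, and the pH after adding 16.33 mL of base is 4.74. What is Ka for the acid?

16.33 mL is half of the equivalence volume, so this is the half-equivalence point where [HA] = [A^-].
At half-equivalence pH = pKa, so pKa = 4.74.
Ka = 10^(-4.74) = 1.8 x 10^-5.

1.8 x 10^-5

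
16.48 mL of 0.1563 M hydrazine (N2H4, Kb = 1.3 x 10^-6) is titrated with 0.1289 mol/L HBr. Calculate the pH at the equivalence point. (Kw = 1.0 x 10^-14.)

n(N2H4) = 0.1563 x 0.01648 = 0.002576 mol; V(HBr) at equivalence = 0.002576/0.1289 = 0.01998 L.
At equivalence the base is fully converted to N2H5+; total volume = 0.03646 L, so [N2H5+] = 0.002576/0.03646 = 0.07064 M.
Ka(N2H5+) = Kw/Kb = 1.0e-14 / 1.3 x 10^-6 = 7.69e-9.
[H^+] = sqrt(Ka x [N2H5+]) = sqrt(7.69e-9 x 0.07064) = 2.33e-5 M.
pH = -log(2.33e-5) = 4.63.

4.63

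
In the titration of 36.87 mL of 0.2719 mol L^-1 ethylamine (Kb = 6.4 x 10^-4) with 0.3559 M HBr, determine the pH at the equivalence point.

n(C2H5NH2) = 0.2719 x 0.03687 = 0.01002 mol; V(HBr) at equivalence = 0.01002/0.3559 = 0.02817 L.
At equivalence the base is fully converted to C2H5NH3+; total volume = 0.06504 L, so [C2H5NH3+] = 0.01002/0.06504 = 0.1541 M.
Ka(C2H5NH3+) = Kw/Kb = 1.0e-14 / 6.4 x 10^-4 = 1.56e-11.
[H^+] = sqrt(Ka x [C2H5NH3+]) = sqrt(1.56e-11 x 0.1541) = 1.55e-6 M.
pH = -log(1.55e-6) = 5.81.

5.81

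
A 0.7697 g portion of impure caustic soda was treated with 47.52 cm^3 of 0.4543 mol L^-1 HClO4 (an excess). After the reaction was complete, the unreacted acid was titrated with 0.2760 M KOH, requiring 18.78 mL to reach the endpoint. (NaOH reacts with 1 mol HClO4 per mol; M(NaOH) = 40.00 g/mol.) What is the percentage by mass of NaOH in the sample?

Total n(HClO4) added = 0.4543 x 0.04752 = 0.02159 mol.
n(KOH) used = 0.2760 x 0.01878 = 0.005183 mol, which equals the excess n(HClO4).
So n(HClO4) consumed by the sample = 0.02159 - 0.005183 = 0.01641 mol.
n(NaOH) = 0.01641 / 1 = 0.01641 mol.
mass NaOH = 0.01641 x 40.00 = 0.6562 g, so %NaOH = 0.6562/0.7697 x 100 = 85.3%.

85.3%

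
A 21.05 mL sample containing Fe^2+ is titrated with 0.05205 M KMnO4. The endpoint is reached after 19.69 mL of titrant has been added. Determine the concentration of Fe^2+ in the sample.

0.243 M

n(KMnO4) = 0.05205 x 0.01969 = 0.001025 mol.
From the balanced equation, 1 mol KMnO4 reacts with 5 mol Fe^2+, so n(Fe^2+) = 0.001025 x 5/1 = 0.005124 mol.
[Fe^2+] = 0.005124 / 0.02105 L = 0.243 M.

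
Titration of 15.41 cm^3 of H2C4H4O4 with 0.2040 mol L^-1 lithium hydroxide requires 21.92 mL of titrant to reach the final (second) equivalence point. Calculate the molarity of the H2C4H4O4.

n(LiOH) = 0.2040 x 0.02192 = 0.004472 mol.
At the final (second) equivalence point, 2 mol OH^- react per mol H2C4H4O4, so n(H2C4H4O4) = 0.004472 / 2 = 0.002236 mol.
[H2C4H4O4] = 0.002236 / 0.01541 L = 0.145 M.

0.145 M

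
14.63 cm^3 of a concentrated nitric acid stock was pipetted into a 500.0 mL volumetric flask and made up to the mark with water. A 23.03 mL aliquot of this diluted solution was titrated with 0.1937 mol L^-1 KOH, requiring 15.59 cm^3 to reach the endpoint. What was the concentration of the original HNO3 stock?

4.48 M

n(KOH) = 0.1937 x 0.01559 = 0.003020 mol.
n(HNO3) in the aliquot = 0.003020 mol.
[diluted HNO3] = 0.003020 / 0.02303 = 0.1311 M.
Dilution factor = 500.0/14.63 = 34.18, so [stock] = 0.1311 x 34.18 = 4.48 M.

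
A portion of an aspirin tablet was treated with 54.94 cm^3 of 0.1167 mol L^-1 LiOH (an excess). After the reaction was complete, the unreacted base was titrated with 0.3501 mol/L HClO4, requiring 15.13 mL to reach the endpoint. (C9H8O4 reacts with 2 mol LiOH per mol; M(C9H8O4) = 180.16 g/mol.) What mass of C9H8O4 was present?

0.100 g

Total n(LiOH) added = 0.1167 x 0.05494 = 0.006411 mol.
n(HClO4) used = 0.3501 x 0.01513 = 0.005297 mol, which equals the excess n(LiOH).
So n(LiOH) consumed by the sample = 0.006411 - 0.005297 = 0.001114 mol.
n(C9H8O4) = 0.001114 / 2 = 0.0005572 mol.
mass = 0.0005572 mol x 180.16 g/mol = 0.100 g.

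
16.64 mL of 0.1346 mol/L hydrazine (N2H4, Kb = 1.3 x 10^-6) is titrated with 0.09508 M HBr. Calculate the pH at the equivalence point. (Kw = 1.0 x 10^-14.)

4.68

n(N2H4) = 0.1346 x 0.01664 = 0.002240 mol; V(HBr) at equivalence = 0.002240/0.09508 = 0.02356 L.
At equivalence the base is fully converted to N2H5+; total volume = 0.04020 L, so [N2H5+] = 0.002240/0.04020 = 0.05572 M.
Ka(N2H5+) = Kw/Kb = 1.0e-14 / 1.3 x 10^-6 = 7.69e-9.
[H^+] = sqrt(Ka x [N2H5+]) = sqrt(7.69e-9 x 0.05572) = 2.07e-5 M.
pH = -log(2.07e-5) = 4.68.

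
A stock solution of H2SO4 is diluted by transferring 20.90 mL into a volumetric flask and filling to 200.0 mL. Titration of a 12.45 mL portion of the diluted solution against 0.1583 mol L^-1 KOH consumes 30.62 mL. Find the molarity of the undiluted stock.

n(KOH) = 0.1583 x 0.03062 = 0.004847 mol.
n(H2SO4) in the aliquot = 0.004847 x 1/2 = 0.002424 mol.
[diluted H2SO4] = 0.002424 / 0.01245 = 0.1947 M.
Dilution factor = 200.0/20.90 = 9.569, so [stock] = 0.1947 x 9.569 = 1.86 M.

1.86 M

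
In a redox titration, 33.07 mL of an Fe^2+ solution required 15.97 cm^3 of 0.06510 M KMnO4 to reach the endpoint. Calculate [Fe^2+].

0.157 M

n(KMnO4) = 0.06510 x 0.01597 = 0.001040 mol.
From the balanced equation, 1 mol KMnO4 reacts with 5 mol Fe^2+, so n(Fe^2+) = 0.001040 x 5/1 = 0.005198 mol.
[Fe^2+] = 0.005198 / 0.03307 L = 0.157 M.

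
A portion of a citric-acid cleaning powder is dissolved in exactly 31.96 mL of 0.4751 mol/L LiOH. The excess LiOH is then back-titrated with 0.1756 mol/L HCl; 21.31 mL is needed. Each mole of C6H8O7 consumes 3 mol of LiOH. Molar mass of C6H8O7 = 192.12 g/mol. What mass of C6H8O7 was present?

0.733 g

Total n(LiOH) added = 0.4751 x 0.03196 = 0.01518 mol.
n(HCl) used = 0.1756 x 0.02131 = 0.003742 mol, which equals the excess n(LiOH).
So n(LiOH) consumed by the sample = 0.01518 - 0.003742 = 0.01144 mol.
n(C6H8O7) = 0.01144 / 3 = 0.003814 mol.
mass = 0.003814 mol x 192.12 g/mol = 0.733 g.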